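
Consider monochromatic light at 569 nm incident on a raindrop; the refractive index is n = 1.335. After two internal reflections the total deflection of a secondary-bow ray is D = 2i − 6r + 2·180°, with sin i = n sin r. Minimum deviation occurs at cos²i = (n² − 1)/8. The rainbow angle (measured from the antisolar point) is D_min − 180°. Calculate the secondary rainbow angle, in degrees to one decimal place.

51.4°

cos²i = (1.78222 − 1)/8 = 0.09778; i = arccos(0.31269) = 71.778°.
sin r = sin 71.778°/1.335 = 0.71150; r = 45.357°.
D_min = 2·71.778° − 6·45.357° + 360° = 231.414°.
Rainbow angle = D_min − 180° = 51.414°.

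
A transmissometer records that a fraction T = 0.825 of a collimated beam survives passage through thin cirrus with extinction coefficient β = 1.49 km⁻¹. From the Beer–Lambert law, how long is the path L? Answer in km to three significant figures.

0.129 km

Beer–Lambert: T = exp(−βL) ⇒ L = −ln(T)/β = −ln(0.825)/1.49 = 0.1924/1.49 = 0.1291 km.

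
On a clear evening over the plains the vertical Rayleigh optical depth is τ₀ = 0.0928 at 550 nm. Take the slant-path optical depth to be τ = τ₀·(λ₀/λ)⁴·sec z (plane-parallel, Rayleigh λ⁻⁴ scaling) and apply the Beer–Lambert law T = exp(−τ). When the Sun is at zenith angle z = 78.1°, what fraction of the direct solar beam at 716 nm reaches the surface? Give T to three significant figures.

0.855

sec 78.1° = 4.8496.
τ = 0.0928 × (550/716)⁴ × 4.8496 = 0.0928 × 0.3482 × 4.8496 = 0.1567.
T = exp(−0.1567) = 0.8550.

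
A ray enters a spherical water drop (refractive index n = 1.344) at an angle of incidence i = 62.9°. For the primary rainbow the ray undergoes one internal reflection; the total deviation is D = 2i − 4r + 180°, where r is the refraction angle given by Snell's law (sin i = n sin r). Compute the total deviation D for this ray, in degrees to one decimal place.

sin r = sin 62.9° / 1.344 = 0.8902/1.344 = 0.6624; r = 41.48°.
D = 2·62.9° − 4·41.48° + 180° = 125.80° − 165.92° + 180° = 139.88°.

139.9°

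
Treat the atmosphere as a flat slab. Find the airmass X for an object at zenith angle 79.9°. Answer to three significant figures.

X = sec z = 1/cos 79.9° = 1/0.1754 = 5.7023.

5.70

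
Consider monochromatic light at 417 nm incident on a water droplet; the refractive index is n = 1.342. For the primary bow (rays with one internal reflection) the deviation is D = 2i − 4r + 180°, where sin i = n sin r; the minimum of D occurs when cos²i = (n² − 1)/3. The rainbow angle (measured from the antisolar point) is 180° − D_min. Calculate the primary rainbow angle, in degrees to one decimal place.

40.8°

cos²i = (1.80096 − 1)/3 = 0.26699; i = arccos(0.51671) = 58.888°.
sin r = sin 58.888°/1.342 = 0.63797; r = 39.641°.
D_min = 2·58.888° − 4·39.641° + 180° = 139.213°.
Rainbow angle = 180° − D_min = 40.787°.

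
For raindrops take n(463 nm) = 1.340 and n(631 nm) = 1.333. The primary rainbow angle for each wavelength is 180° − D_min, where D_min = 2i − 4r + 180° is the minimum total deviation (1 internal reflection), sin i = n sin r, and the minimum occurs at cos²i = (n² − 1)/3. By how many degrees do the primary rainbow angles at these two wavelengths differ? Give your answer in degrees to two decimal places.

At 463 nm (n = 1.340): cos²i = 0.26520 → i = 59.004°, r = 39.770°, D_min = 138.929°, rainbow angle = 41.071°.
At 631 nm (n = 1.333): cos²i = 0.25896 → i = 59.410°, r = 40.225°, D_min = 137.922°, rainbow angle = 42.078°.
Angular width = |41.071° − 42.078°| = 1.007°.

1.01°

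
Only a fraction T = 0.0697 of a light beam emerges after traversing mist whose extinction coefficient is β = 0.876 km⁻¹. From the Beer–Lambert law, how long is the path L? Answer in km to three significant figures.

Beer–Lambert: T = exp(−βL) ⇒ L = −ln(T)/β = −ln(0.0697)/0.876 = 2.6636/0.876 = 3.041 km.

3.04 km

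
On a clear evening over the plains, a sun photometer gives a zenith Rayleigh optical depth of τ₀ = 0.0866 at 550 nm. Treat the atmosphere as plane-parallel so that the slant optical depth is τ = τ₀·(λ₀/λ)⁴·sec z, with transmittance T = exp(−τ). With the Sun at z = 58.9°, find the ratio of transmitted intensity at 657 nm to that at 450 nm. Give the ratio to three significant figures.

1.34

Airmass: sec 58.9° = 1.9360.
τ(657 nm) = 0.0866 × (550/657)⁴ × 1.9360 = 0.0866 × 0.4911 × 1.9360 = 0.0823.
τ(450 nm) = 0.0866 × (550/450)⁴ × 1.9360 = 0.0866 × 2.2315 × 1.9360 = 0.3741.
T(657)/T(450) = exp(τ_B − τ_A) = exp(0.2918) = 1.3388.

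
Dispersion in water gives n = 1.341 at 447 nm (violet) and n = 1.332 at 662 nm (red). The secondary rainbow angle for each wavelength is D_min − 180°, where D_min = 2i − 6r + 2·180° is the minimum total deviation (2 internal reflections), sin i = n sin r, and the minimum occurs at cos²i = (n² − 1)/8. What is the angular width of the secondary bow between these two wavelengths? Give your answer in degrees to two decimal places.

At 447 nm (n = 1.341): cos²i = 0.09979 → i = 71.586°, r = 45.034°, D_min = 232.966°, rainbow angle = 52.966°.
At 662 nm (n = 1.332): cos²i = 0.09678 → i = 71.875°, r = 45.520°, D_min = 230.628°, rainbow angle = 50.628°.
Angular width = |52.966° − 50.628°| = 2.337°.

2.34°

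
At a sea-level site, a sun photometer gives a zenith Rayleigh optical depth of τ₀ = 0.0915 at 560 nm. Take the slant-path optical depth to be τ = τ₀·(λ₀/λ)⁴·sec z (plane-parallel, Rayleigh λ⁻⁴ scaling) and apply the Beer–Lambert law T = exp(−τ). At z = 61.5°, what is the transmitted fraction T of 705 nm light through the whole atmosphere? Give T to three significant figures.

0.927

sec 61.5° = 2.0957.
τ = 0.0915 × (560/705)⁴ × 2.0957 = 0.0915 × 0.3981 × 2.0957 = 0.0763.
T = exp(−0.0763) = 0.9265.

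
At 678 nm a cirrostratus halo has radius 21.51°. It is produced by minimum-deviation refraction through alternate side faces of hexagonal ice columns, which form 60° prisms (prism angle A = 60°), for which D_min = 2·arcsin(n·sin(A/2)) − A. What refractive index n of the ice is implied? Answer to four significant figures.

Rearranging: n = sin((D_min + A)/2) / sin(A/2).
(D_min + A)/2 = (21.51° + 60°)/2 = 40.755°.
n = sin 40.755° / sin 30° = 0.6528 / 0.5000 = 1.3057.

1.306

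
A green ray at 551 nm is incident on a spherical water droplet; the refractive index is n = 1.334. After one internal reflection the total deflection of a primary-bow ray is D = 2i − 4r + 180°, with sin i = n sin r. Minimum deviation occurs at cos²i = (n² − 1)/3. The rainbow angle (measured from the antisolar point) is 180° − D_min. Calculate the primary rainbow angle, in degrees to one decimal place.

41.9°

cos²i = (1.77956 − 1)/3 = 0.25985; i = arccos(0.50976) = 59.352°.
sin r = sin 59.352°/1.334 = 0.64492; r = 40.159°.
D_min = 2·59.352° − 4·40.159° + 180° = 138.067°.
Rainbow angle = 180° − D_min = 41.933°.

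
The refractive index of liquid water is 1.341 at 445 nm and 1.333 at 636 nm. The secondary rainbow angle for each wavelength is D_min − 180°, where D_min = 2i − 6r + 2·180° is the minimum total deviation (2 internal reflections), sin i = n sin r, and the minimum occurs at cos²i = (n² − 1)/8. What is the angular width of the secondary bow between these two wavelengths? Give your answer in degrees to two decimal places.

At 445 nm (n = 1.341): cos²i = 0.09979 → i = 71.586°, r = 45.034°, D_min = 232.966°, rainbow angle = 52.966°.
At 636 nm (n = 1.333): cos²i = 0.09711 → i = 71.843°, r = 45.466°, D_min = 230.891°, rainbow angle = 50.891°.
Angular width = |52.966° − 50.891°| = 2.075°.

2.08°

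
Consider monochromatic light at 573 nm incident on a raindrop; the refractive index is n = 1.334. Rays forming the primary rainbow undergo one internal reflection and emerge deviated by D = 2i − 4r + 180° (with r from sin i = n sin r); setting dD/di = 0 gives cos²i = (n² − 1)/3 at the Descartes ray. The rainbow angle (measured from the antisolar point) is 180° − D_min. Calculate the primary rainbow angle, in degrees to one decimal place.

41.9°

cos²i = (1.77956 − 1)/3 = 0.25985; i = arccos(0.50976) = 59.352°.
sin r = sin 59.352°/1.334 = 0.64492; r = 40.159°.
D_min = 2·59.352° − 4·40.159° + 180° = 138.067°.
Rainbow angle = 180° − D_min = 41.933°.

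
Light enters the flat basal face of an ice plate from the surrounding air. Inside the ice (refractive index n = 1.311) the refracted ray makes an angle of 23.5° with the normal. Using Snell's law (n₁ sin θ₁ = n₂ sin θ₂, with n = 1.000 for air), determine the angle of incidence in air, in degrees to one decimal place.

Snell: sin θ_i = n · sin θ_r = 1.311 × sin 23.5° = 1.311 × 0.3987 = 0.5228.
θ_i = arcsin(0.5228) = 31.52°.

31.5°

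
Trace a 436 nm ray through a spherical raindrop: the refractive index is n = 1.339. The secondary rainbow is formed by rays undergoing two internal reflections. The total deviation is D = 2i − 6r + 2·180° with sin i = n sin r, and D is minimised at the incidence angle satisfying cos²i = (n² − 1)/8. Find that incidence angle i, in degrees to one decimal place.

71.6°

cos²i = (1.339² − 1)/8 = (1.79292 − 1)/8 = 0.09912.
cos i = 0.31483, so i = 71.650°.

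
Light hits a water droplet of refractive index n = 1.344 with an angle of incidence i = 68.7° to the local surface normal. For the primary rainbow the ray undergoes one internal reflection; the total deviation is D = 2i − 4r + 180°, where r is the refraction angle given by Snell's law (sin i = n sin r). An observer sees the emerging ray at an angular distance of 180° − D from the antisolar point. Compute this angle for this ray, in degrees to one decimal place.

sin r = sin 68.7° / 1.344 = 0.9317/1.344 = 0.6932; r = 43.89°.
D = 2·68.7° − 4·43.89° + 180° = 137.40° − 175.54° + 180° = 141.86°.
Angle from antisolar point = 180° − D = 38.14°.

38.1°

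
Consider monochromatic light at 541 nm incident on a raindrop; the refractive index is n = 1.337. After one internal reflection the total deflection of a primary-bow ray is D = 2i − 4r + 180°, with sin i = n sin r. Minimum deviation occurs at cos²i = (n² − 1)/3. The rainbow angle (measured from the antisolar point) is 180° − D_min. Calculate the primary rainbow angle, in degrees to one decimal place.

cos²i = (1.78757 − 1)/3 = 0.26252; i = arccos(0.51237) = 59.178°.
sin r = sin 59.178°/1.337 = 0.64231; r = 39.964°.
D_min = 2·59.178° − 4·39.964° + 180° = 138.500°.
Rainbow angle = 180° − D_min = 41.500°.

41.5°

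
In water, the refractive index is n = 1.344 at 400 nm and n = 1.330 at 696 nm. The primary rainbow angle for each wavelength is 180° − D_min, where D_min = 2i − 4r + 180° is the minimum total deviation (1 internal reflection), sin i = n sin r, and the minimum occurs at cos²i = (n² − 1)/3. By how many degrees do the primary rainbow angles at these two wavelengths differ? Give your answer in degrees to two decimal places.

2.01°

At 400 nm (n = 1.344): cos²i = 0.26878 → i = 58.772°, r = 39.512°, D_min = 139.495°, rainbow angle = 40.505°.
At 696 nm (n = 1.330): cos²i = 0.25630 → i = 59.585°, r = 40.422°, D_min = 137.484°, rainbow angle = 42.516°.
Angular width = |40.505° − 42.516°| = 2.011°.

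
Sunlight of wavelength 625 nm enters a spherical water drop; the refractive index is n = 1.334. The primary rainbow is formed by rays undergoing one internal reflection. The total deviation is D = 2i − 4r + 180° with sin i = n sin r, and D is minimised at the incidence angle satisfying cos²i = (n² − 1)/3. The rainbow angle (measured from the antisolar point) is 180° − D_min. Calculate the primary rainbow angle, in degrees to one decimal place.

cos²i = (1.77956 − 1)/3 = 0.25985; i = arccos(0.50976) = 59.352°.
sin r = sin 59.352°/1.334 = 0.64492; r = 40.159°.
D_min = 2·59.352° − 4·40.159° + 180° = 138.067°.
Rainbow angle = 180° − D_min = 41.933°.

41.9°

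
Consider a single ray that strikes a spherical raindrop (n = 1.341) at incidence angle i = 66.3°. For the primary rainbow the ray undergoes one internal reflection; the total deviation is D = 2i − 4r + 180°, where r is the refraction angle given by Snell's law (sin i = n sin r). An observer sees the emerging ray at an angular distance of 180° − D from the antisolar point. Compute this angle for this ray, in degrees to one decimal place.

sin r = sin 66.3° / 1.341 = 0.9157/1.341 = 0.6828; r = 43.06°.
D = 2·66.3° − 4·43.06° + 180° = 132.60° − 172.26° + 180° = 140.34°.
Angle from antisolar point = 180° − D = 39.66°.

39.7°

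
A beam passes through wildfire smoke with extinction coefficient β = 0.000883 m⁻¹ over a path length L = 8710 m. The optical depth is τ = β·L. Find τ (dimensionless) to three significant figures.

τ = β·L = 0.000883 × 8710 = 7.6909.

7.69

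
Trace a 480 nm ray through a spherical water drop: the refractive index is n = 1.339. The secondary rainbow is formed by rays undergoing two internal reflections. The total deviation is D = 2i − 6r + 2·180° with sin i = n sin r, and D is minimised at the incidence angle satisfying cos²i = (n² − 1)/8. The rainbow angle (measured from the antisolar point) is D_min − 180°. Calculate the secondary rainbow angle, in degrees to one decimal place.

52.5°

cos²i = (1.79292 − 1)/8 = 0.09912; i = arccos(0.31483) = 71.650°.
sin r = sin 71.650°/1.339 = 0.70885; r = 45.141°.
D_min = 2·71.650° − 6·45.141° + 360° = 232.451°.
Rainbow angle = D_min − 180° = 52.451°.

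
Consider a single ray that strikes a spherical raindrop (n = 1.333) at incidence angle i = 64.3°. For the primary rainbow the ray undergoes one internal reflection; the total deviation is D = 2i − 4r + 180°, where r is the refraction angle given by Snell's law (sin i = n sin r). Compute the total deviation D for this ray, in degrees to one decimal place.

sin r = sin 64.3° / 1.333 = 0.9011/1.333 = 0.6760; r = 42.53°.
D = 2·64.3° − 4·42.53° + 180° = 128.60° − 170.12° + 180° = 138.48°.

138.5°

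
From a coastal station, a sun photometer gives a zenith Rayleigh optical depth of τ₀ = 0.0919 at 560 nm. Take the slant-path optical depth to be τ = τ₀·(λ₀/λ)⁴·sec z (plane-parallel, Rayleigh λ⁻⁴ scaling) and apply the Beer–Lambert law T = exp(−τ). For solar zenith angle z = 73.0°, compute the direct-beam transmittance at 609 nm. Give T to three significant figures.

sec 73.0° = 3.4203.
τ = 0.0919 × (560/609)⁴ × 3.4203 = 0.0919 × 0.7150 × 3.4203 = 0.2247.
T = exp(−0.2247) = 0.7987.

0.799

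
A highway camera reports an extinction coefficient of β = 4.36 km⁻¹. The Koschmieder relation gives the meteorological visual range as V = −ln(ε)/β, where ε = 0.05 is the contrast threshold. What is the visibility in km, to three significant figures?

0.687 km

V = −ln(0.05) / 4.36 = 2.996 / 4.36 = 0.6871 km.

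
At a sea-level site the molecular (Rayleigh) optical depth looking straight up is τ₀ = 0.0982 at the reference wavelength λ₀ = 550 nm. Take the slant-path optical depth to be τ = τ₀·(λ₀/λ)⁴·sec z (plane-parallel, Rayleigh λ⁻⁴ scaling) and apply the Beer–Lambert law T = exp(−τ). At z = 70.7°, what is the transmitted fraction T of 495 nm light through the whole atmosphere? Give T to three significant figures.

sec 70.7° = 3.0256.
τ = 0.0982 × (550/495)⁴ × 3.0256 = 0.0982 × 1.5242 × 3.0256 = 0.4528.
T = exp(−0.4528) = 0.6358.

0.636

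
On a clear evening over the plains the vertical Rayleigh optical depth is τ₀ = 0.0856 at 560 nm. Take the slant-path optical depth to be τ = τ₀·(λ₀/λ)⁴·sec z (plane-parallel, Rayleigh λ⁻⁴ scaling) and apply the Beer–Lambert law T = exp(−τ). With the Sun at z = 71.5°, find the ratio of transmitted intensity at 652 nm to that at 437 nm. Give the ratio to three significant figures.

1.79

Airmass: sec 71.5° = 3.1515.
τ(652 nm) = 0.0856 × (560/652)⁴ × 3.1515 = 0.0856 × 0.5442 × 3.1515 = 0.1468.
τ(437 nm) = 0.0856 × (560/437)⁴ × 3.1515 = 0.0856 × 2.6967 × 3.1515 = 0.7275.
T(652)/T(437) = exp(τ_B − τ_A) = exp(0.5807) = 1.7872.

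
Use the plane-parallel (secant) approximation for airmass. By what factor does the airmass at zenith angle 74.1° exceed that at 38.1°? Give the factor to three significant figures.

2.87

X(74.1°)/X(38.1°) = sec 74.1° / sec 38.1° = cos 38.1° / cos 74.1° = 0.7869/0.2740 = 2.8725.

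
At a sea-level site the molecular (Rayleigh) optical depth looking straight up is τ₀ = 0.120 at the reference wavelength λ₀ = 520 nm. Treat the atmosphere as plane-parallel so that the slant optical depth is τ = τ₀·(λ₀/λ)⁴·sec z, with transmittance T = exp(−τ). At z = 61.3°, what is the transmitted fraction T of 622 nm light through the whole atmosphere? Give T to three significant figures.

0.885

sec 61.3° = 2.0824.
τ = 0.120 × (520/622)⁴ × 2.0824 = 0.120 × 0.4885 × 2.0824 = 0.1221.
T = exp(−0.1221) = 0.8851.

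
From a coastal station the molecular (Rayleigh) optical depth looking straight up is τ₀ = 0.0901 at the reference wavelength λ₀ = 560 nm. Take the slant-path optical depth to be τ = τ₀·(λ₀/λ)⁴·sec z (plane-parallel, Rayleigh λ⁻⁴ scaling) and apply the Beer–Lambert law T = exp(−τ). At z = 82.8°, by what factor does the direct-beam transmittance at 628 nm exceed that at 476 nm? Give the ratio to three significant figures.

Airmass: sec 82.8° = 7.9787.
τ(628 nm) = 0.0901 × (560/628)⁴ × 7.9787 = 0.0901 × 0.6323 × 7.9787 = 0.4545.
τ(476 nm) = 0.0901 × (560/476)⁴ × 7.9787 = 0.0901 × 1.9157 × 7.9787 = 1.3772.
T(628)/T(476) = exp(τ_B − τ_A) = exp(0.9226) = 2.5159.

2.52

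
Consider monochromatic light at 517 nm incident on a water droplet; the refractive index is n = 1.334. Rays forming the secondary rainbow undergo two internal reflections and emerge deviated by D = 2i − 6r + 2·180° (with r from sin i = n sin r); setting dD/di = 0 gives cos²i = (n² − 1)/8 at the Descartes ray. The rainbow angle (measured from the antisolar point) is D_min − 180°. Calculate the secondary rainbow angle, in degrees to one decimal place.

cos²i = (1.77956 − 1)/8 = 0.09744; i = arccos(0.31216) = 71.810°.
sin r = sin 71.810°/1.334 = 0.71217; r = 45.411°.
D_min = 2·71.810° − 6·45.411° + 360° = 231.153°.
Rainbow angle = D_min − 180° = 51.153°.

51.2°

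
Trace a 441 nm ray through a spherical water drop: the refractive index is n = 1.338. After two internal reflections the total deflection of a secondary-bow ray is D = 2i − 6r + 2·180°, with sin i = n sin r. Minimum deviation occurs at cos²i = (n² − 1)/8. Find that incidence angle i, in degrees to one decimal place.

71.7°

cos²i = (1.338² − 1)/8 = (1.79024 − 1)/8 = 0.09878.
cos i = 0.31429, so i = 71.682°.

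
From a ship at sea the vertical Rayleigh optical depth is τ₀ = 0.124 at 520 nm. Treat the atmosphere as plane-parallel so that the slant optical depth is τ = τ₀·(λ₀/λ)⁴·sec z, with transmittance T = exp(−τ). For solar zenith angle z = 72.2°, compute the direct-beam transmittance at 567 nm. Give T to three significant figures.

0.751

sec 72.2° = 3.2712.
τ = 0.124 × (520/567)⁴ × 3.2712 = 0.124 × 0.7074 × 3.2712 = 0.2870.
T = exp(−0.2870) = 0.7505.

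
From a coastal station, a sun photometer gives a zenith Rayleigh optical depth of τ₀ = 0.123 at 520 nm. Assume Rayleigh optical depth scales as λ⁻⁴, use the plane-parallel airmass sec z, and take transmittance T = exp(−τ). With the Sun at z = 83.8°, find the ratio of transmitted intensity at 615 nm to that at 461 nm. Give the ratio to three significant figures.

3.53

Airmass: sec 83.8° = 9.2593.
τ(615 nm) = 0.123 × (520/615)⁴ × 9.2593 = 0.123 × 0.5111 × 9.2593 = 0.5821.
τ(461 nm) = 0.123 × (520/461)⁴ × 9.2593 = 0.123 × 1.6189 × 9.2593 = 1.8437.
T(615)/T(461) = exp(τ_B − τ_A) = exp(1.2616) = 3.5311.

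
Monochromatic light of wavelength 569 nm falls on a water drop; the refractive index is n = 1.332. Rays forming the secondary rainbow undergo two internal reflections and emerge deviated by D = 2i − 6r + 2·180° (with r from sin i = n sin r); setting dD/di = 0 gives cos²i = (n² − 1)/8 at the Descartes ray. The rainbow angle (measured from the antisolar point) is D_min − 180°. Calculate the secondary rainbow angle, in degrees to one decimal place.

50.6°

cos²i = (1.77422 − 1)/8 = 0.09678; i = arccos(0.31109) = 71.875°.
sin r = sin 71.875°/1.332 = 0.71350; r = 45.520°.
D_min = 2·71.875° − 6·45.520° + 360° = 230.628°.
Rainbow angle = D_min − 180° = 50.628°.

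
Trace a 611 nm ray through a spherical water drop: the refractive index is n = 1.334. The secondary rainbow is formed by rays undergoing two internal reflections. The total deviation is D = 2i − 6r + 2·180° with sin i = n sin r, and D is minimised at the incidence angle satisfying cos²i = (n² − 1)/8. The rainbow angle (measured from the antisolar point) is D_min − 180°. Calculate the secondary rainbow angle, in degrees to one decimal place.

51.2°

cos²i = (1.77956 − 1)/8 = 0.09744; i = arccos(0.31216) = 71.810°.
sin r = sin 71.810°/1.334 = 0.71217; r = 45.411°.
D_min = 2·71.810° − 6·45.411° + 360° = 231.153°.
Rainbow angle = D_min − 180° = 51.153°.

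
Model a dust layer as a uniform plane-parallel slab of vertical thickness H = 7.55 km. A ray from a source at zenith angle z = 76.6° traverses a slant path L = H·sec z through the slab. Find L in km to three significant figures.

32.6 km

sec z = 1/cos 76.6° = 4.3150.
L = 7.55 × 4.3150 = 32.579 km.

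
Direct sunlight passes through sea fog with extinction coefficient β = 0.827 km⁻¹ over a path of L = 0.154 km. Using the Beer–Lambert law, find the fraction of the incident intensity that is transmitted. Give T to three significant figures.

τ = β·L = 0.827 × 0.154 = 0.1274.
T = exp(−0.1274) = 0.8804.

0.880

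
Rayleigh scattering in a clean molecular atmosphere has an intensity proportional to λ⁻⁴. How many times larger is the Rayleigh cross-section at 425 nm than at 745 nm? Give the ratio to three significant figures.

9.44

Rayleigh scattering ∝ λ⁻⁴, so the ratio of coefficients is the inverse fourth power of the wavelength ratio.
σ(425)/σ(745) = (745/425)⁴ = (1.7529)⁴ = 9.442.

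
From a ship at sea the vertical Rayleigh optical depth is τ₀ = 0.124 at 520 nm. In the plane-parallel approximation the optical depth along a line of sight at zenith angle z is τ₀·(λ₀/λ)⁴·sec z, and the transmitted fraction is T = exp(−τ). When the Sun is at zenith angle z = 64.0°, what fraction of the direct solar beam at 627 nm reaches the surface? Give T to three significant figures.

0.875

sec 64.0° = 2.2812.
τ = 0.124 × (520/627)⁴ × 2.2812 = 0.124 × 0.4731 × 2.2812 = 0.1338.
T = exp(−0.1338) = 0.8747.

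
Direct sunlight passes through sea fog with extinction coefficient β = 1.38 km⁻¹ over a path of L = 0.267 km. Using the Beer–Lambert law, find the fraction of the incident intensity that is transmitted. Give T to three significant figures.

0.692

τ = β·L = 1.38 × 0.267 = 0.3685.
T = exp(−0.3685) = 0.6918.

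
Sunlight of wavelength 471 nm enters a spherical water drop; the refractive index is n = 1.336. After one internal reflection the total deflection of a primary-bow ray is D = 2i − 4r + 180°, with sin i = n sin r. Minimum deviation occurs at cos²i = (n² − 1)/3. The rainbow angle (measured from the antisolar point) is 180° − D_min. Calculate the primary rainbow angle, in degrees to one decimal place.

41.6°

cos²i = (1.78490 − 1)/3 = 0.26163; i = arccos(0.51150) = 59.236°.
sin r = sin 59.236°/1.336 = 0.64318; r = 40.029°.
D_min = 2·59.236° − 4·40.029° + 180° = 138.356°.
Rainbow angle = 180° − D_min = 41.644°.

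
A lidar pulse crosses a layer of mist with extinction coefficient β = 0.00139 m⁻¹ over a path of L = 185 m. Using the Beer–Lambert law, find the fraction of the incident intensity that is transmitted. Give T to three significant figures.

τ = β·L = 0.00139 × 185 = 0.2571.
T = exp(−0.2571) = 0.7733.

0.773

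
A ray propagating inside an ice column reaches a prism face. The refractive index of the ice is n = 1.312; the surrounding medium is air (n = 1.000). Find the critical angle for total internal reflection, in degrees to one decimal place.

49.7°

sin θ_c = n_air / n = 1.000 / 1.312 = 0.7622.
θ_c = arcsin(0.7622) = 49.66°.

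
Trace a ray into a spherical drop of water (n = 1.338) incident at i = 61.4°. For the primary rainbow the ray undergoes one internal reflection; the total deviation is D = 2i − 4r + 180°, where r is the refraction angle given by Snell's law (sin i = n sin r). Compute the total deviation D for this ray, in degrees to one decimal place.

sin r = sin 61.4° / 1.338 = 0.8780/1.338 = 0.6562; r = 41.01°.
D = 2·61.4° − 4·41.01° + 180° = 122.80° − 164.04° + 180° = 138.76°.

138.8°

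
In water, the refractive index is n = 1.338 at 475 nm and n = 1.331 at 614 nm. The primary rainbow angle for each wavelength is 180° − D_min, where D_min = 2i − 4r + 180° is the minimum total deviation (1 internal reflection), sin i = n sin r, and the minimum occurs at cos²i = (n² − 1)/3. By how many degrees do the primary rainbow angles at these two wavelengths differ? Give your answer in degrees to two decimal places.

At 475 nm (n = 1.338): cos²i = 0.26341 → i = 59.120°, r = 39.899°, D_min = 138.643°, rainbow angle = 41.357°.
At 614 nm (n = 1.331): cos²i = 0.25719 → i = 59.527°, r = 40.356°, D_min = 137.630°, rainbow angle = 42.370°.
Angular width = |41.357° − 42.370°| = 1.013°.

1.01°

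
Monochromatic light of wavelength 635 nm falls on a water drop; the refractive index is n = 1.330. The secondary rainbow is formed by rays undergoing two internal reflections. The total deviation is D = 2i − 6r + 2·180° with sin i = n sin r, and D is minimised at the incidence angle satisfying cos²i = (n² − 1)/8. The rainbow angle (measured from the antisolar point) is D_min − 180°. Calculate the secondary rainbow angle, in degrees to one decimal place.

50.1°

cos²i = (1.76890 − 1)/8 = 0.09611; i = arccos(0.31002) = 71.940°.
sin r = sin 71.940°/1.330 = 0.71483; r = 45.630°.
D_min = 2·71.940° − 6·45.630° + 360° = 230.101°.
Rainbow angle = D_min − 180° = 50.101°.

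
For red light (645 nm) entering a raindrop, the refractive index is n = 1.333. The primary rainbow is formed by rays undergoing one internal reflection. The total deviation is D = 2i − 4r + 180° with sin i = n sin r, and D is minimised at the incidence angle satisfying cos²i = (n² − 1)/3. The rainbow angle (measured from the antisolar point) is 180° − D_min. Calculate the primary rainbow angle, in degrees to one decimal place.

42.1°

cos²i = (1.77689 − 1)/3 = 0.25896; i = arccos(0.50888) = 59.410°.
sin r = sin 59.410°/1.333 = 0.64579; r = 40.225°.
D_min = 2·59.410° − 4·40.225° + 180° = 137.922°.
Rainbow angle = 180° − D_min = 42.078°.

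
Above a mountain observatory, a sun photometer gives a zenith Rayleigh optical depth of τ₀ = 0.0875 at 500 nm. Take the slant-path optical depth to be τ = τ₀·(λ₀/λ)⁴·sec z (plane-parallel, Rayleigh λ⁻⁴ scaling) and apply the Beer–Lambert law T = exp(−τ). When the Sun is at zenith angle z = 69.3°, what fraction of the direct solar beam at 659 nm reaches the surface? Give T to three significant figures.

0.921

sec 69.3° = 2.8291.
τ = 0.0875 × (500/659)⁴ × 2.8291 = 0.0875 × 0.3314 × 2.8291 = 0.0820.
T = exp(−0.0820) = 0.9212.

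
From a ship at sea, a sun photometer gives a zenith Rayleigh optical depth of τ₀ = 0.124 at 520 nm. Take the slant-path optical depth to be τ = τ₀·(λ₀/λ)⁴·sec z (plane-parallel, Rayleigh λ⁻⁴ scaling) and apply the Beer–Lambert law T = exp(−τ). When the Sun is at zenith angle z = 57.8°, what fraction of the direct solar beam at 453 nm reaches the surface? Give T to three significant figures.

sec 57.8° = 1.8766.
τ = 0.124 × (520/453)⁴ × 1.8766 = 0.124 × 1.7363 × 1.8766 = 0.4040.
T = exp(−0.4040) = 0.6676.

0.668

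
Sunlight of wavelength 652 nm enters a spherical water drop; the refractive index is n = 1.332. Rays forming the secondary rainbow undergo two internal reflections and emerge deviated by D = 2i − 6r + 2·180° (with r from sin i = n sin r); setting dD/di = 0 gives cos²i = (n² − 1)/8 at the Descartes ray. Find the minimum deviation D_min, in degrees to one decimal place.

cos²i = (1.77422 − 1)/8 = 0.09678; i = arccos(0.31109) = 71.875°.
sin r = sin 71.875°/1.332 = 0.71350; r = 45.520°.
D_min = 2·71.875° − 6·45.520° + 360° = 230.628°.

230.6°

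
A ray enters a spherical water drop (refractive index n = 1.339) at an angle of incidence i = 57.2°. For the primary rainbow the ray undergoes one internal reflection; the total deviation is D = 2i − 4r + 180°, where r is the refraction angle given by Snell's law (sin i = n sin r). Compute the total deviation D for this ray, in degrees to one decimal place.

138.9°

sin r = sin 57.2° / 1.339 = 0.8406/1.339 = 0.6278; r = 38.88°.
D = 2·57.2° − 4·38.88° + 180° = 114.40° − 155.54° + 180° = 138.86°.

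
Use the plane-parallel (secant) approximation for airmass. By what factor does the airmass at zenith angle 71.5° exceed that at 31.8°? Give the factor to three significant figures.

2.68

X(71.5°)/X(31.8°) = sec 71.5° / sec 31.8° = cos 31.8° / cos 71.5° = 0.8499/0.3173 = 2.6785.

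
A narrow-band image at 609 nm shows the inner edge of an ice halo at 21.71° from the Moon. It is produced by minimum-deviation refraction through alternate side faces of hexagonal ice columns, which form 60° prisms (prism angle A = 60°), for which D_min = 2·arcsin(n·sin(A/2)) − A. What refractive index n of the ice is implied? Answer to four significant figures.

Rearranging: n = sin((D_min + A)/2) / sin(A/2).
(D_min + A)/2 = (21.71° + 60°)/2 = 40.855°.
n = sin 40.855° / sin 30° = 0.6541 / 0.5000 = 1.3083.

1.308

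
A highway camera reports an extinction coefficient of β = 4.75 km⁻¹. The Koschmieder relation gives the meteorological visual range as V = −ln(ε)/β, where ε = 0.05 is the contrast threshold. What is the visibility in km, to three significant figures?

V = −ln(0.05) / 4.75 = 2.996 / 4.75 = 0.6307 km.

0.631 km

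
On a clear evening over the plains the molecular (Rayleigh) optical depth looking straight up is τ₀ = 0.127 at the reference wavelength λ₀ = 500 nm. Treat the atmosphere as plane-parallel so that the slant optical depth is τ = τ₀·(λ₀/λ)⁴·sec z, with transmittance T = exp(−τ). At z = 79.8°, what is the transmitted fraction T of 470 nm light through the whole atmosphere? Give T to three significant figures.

sec 79.8° = 5.6470.
τ = 0.127 × (500/470)⁴ × 5.6470 = 0.127 × 1.2808 × 5.6470 = 0.9186.
T = exp(−0.9186) = 0.3991.

0.399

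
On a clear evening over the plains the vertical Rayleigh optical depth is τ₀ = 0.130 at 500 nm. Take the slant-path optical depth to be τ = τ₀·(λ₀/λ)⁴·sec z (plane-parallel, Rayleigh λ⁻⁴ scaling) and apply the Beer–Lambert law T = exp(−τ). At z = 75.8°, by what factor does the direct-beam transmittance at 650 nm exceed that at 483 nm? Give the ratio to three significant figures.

Airmass: sec 75.8° = 4.0765.
τ(650 nm) = 0.130 × (500/650)⁴ × 4.0765 = 0.130 × 0.3501 × 4.0765 = 0.1855.
τ(483 nm) = 0.130 × (500/483)⁴ × 4.0765 = 0.130 × 1.1484 × 4.0765 = 0.6086.
T(650)/T(483) = exp(τ_B − τ_A) = exp(0.4230) = 1.5266.

1.53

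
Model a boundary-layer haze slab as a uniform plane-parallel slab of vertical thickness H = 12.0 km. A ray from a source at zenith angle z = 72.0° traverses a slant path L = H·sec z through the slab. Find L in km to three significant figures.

38.8 km

sec z = 1/cos 72.0° = 3.2361.
L = 12.0 × 3.2361 = 38.833 km.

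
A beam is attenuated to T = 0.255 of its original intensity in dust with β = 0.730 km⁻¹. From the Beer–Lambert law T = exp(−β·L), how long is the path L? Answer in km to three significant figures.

1.87 km

Beer–Lambert: T = exp(−βL) ⇒ L = −ln(T)/β = −ln(0.255)/0.730 = 1.3665/0.730 = 1.872 km.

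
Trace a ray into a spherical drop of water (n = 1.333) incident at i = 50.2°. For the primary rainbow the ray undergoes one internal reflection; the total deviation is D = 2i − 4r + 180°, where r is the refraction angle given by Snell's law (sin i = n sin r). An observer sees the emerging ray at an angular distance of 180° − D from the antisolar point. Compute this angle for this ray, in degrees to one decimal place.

40.4°

sin r = sin 50.2° / 1.333 = 0.7683/1.333 = 0.5764; r = 35.19°.
D = 2·50.2° − 4·35.19° + 180° = 100.40° − 140.78° + 180° = 139.62°.
Angle from antisolar point = 180° − D = 40.38°.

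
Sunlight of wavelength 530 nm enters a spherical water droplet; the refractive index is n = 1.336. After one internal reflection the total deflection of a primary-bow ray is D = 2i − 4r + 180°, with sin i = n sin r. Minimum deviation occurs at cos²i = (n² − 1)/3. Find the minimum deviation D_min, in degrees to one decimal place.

cos²i = (1.78490 − 1)/3 = 0.26163; i = arccos(0.51150) = 59.236°.
sin r = sin 59.236°/1.336 = 0.64318; r = 40.029°.
D_min = 2·59.236° − 4·40.029° + 180° = 138.356°.

138.4°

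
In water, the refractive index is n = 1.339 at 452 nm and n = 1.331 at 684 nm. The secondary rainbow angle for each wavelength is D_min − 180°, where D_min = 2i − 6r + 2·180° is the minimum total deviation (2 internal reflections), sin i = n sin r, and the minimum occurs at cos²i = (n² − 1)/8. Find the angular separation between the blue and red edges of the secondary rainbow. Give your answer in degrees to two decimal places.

2.09°

At 452 nm (n = 1.339): cos²i = 0.09912 → i = 71.650°, r = 45.141°, D_min = 232.451°, rainbow angle = 52.451°.
At 684 nm (n = 1.331): cos²i = 0.09645 → i = 71.907°, r = 45.575°, D_min = 230.365°, rainbow angle = 50.365°.
Angular width = |52.451° − 50.365°| = 2.086°.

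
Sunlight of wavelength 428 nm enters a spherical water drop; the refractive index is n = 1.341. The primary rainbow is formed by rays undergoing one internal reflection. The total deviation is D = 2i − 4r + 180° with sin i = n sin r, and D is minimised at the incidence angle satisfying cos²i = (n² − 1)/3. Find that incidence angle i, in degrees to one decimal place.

58.9°

cos²i = (1.341² − 1)/3 = (1.79828 − 1)/3 = 0.26609.
cos i = 0.51584, so i = 58.946°.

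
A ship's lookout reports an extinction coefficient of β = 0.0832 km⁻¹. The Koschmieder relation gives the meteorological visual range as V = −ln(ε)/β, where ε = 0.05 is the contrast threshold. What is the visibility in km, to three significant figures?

V = −ln(0.05) / 0.0832 = 2.996 / 0.0832 = 36.0064 km.

36.0 km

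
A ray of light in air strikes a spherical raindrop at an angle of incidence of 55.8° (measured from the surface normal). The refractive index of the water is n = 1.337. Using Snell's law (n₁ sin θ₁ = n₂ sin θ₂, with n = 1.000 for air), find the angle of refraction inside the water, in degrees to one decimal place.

38.2°

Snell: sin θ_r = sin θ_i / n = sin 55.8° / 1.337 = 0.8271 / 1.337 = 0.6186.
θ_r = arcsin(0.6186) = 38.21°.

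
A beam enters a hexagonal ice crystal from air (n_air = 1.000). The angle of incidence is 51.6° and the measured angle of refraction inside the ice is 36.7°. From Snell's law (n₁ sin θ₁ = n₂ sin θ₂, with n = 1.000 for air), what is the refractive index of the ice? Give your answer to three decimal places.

1.311

n = sin θ_i / sin θ_r = sin 51.6° / sin 36.7° = 0.7837 / 0.5976 = 1.3113.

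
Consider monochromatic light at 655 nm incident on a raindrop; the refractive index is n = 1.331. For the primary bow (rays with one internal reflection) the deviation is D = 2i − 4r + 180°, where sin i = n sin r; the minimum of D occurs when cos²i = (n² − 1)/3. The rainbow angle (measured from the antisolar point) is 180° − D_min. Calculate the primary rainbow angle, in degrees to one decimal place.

42.4°

cos²i = (1.77156 − 1)/3 = 0.25719; i = arccos(0.50714) = 59.527°.
sin r = sin 59.527°/1.331 = 0.64753; r = 40.356°.
D_min = 2·59.527° − 4·40.356° + 180° = 137.630°.
Rainbow angle = 180° − D_min = 42.370°.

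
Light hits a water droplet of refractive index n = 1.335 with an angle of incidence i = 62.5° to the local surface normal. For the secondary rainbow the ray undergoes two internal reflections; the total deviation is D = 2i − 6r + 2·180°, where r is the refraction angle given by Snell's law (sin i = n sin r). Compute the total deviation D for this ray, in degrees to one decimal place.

235.2°

sin r = sin 62.5° / 1.335 = 0.8870/1.335 = 0.6644; r = 41.64°.
D = 2·62.5° − 6·41.64° + 2·180° = 125.00° − 249.83° + 360° = 235.17°.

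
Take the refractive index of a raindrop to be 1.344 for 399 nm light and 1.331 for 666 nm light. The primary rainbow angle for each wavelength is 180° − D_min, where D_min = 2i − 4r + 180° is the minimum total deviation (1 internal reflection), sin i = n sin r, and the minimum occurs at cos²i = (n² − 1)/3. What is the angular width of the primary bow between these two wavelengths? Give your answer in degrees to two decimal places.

At 399 nm (n = 1.344): cos²i = 0.26878 → i = 58.772°, r = 39.512°, D_min = 139.495°, rainbow angle = 40.505°.
At 666 nm (n = 1.331): cos²i = 0.25719 → i = 59.527°, r = 40.356°, D_min = 137.630°, rainbow angle = 42.370°.
Angular width = |40.505° − 42.370°| = 1.865°.

1.86°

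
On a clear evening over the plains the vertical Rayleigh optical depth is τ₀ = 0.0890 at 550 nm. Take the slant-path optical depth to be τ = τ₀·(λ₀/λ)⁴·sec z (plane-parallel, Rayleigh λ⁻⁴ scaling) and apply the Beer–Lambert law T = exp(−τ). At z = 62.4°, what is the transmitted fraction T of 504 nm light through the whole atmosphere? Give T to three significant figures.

0.762

sec 62.4° = 2.1584.
τ = 0.0890 × (550/504)⁴ × 2.1584 = 0.0890 × 1.4182 × 2.1584 = 0.2724.
T = exp(−0.2724) = 0.7615.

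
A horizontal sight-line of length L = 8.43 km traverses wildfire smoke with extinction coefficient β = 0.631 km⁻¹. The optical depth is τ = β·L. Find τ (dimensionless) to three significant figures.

τ = β·L = 0.631 × 8.43 = 5.3193.

5.32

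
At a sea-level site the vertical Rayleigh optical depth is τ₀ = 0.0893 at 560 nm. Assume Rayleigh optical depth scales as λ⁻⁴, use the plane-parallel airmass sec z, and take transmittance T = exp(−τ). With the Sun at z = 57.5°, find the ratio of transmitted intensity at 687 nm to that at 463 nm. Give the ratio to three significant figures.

Airmass: sec 57.5° = 1.8612.
τ(687 nm) = 0.0893 × (560/687)⁴ × 1.8612 = 0.0893 × 0.4415 × 1.8612 = 0.0734.
τ(463 nm) = 0.0893 × (560/463)⁴ × 1.8612 = 0.0893 × 2.1401 × 1.8612 = 0.3557.
T(687)/T(463) = exp(τ_B − τ_A) = exp(0.2823) = 1.3262.

1.33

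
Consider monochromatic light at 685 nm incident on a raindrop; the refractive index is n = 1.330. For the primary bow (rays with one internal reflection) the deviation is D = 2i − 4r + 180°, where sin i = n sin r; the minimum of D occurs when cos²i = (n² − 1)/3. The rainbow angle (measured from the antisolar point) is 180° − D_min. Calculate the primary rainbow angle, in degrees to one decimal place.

cos²i = (1.76890 − 1)/3 = 0.25630; i = arccos(0.50626) = 59.585°.
sin r = sin 59.585°/1.330 = 0.64841; r = 40.422°.
D_min = 2·59.585° − 4·40.422° + 180° = 137.484°.
Rainbow angle = 180° − D_min = 42.516°.

42.5°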